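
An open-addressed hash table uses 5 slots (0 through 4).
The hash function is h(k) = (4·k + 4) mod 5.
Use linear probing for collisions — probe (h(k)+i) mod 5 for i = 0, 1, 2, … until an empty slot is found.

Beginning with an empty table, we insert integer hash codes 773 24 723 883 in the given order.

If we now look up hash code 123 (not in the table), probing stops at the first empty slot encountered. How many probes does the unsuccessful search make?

4

Insert 773: h=1, slot 1 empty => index 1.
Insert 24: h=0, slot 0 empty => index 0.
Insert 723: h=1, slot 1 occupied => index 2.
Insert 883: h=1, slots 1,2 occupied => index 3.
Table: [24, 773, 723, 883, _]
Lookup 123: h=1, probe 1,2,3,4 → slot 4 empty, not found.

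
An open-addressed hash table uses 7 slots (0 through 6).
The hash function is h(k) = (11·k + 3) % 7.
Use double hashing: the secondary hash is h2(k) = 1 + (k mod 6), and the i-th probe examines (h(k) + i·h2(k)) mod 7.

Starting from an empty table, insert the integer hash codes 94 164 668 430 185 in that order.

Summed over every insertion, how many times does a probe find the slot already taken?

94 hashes to 1; slot 1 is free => place at 1.
164 hashes to 1, h2=3; 1 taken => place at 4.
668 hashes to 1, h2=3; 1,4 taken => place at 0.
430 hashes to 1, h2=5; 1 taken => place at 6.
185 hashes to 1, h2=6; 1,0,6 taken => place at 5.
Table: [668, 94, —, —, 164, 185, 430]

7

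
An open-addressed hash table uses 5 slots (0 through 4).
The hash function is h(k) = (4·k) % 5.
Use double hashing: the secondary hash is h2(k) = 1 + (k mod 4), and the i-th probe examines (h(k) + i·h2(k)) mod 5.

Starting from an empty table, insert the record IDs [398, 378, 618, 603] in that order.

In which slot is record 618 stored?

3

Insert 398: h=2, slot 2 empty → index 2.
Insert 378: h=2, h2=3, slot 2 occupied → index 0.
Insert 618: h=2, h2=3, slots 2,0 occupied → index 3.
Insert 603: h=2, h2=4, slot 2 occupied → index 1.
Table: [378, 603, 398, 618, -]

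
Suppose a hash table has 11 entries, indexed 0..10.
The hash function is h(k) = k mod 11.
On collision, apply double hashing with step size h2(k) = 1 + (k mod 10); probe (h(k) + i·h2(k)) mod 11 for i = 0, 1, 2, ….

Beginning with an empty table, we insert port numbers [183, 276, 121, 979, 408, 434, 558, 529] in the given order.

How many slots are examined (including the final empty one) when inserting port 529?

183 hashes to 7; slot 7 is free => place at 7.
276 hashes to 1; slot 1 is free => place at 1.
121 hashes to 0; slot 0 is free => place at 0.
979 hashes to 0, h2=10; 0 taken => place at 10.
408 hashes to 1, h2=9; 1,10 taken => place at 8.
434 hashes to 5; slot 5 is free => place at 5.
558 hashes to 8, h2=9; 8 taken => place at 6.
529 hashes to 1, h2=10; 1,0,10 taken => place at 9.
Table: [121, 276, ., ., ., 434, 558, 183, 408, 529, 979]

4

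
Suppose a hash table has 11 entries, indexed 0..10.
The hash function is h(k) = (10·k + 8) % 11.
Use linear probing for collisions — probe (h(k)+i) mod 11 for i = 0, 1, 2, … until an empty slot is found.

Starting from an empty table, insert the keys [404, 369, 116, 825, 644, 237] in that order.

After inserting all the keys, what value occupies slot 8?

825

404: h=0 -> slot 0
369: h=2 -> slot 2
116: h=2, probe 2,3 -> slot 3
825: h=8 -> slot 8
644: h=2, probe 2,3,4 -> slot 4
237: h=2, probe 2,3,4,5 -> slot 5
Table: [404, ., 369, 116, 644, 237, ., ., 825, ., .]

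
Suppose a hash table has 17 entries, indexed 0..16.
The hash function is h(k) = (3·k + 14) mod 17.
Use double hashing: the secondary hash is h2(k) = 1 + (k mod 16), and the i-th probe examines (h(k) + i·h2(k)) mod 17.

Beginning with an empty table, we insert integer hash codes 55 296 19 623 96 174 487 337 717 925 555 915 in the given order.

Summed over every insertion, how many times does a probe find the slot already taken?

Insert 55: h=9, slot 9 empty => index 9.
Insert 296: h=1, slot 1 empty => index 1.
Insert 19: h=3, slot 3 empty => index 3.
Insert 623: h=13, slot 13 empty => index 13.
Insert 96: h=13, h2=1, slot 13 occupied => index 14.
Insert 174: h=9, h2=15, slot 9 occupied => index 7.
Insert 487: h=13, h2=8, slot 13 occupied => index 4.
Insert 337: h=5, slot 5 empty => index 5.
Insert 717: h=6, slot 6 empty => index 6.
Insert 925: h=1, h2=14, slot 1 occupied => index 15.
Insert 555: h=13, h2=12, slot 13 occupied => index 8.
Insert 915: h=5, h2=4, slots 5,9,13 occupied => index 0.
Table: [915, 296, -, 19, 487, 337, 717, 174, 555, 55, -, -, -, 623, 96, 925, -]

8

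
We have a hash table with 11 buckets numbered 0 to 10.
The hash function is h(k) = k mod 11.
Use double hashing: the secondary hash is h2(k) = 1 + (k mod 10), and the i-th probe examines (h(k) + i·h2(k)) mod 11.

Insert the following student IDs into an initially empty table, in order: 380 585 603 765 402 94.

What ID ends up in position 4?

Insert 380: h=6, slot 6 empty → index 6.
Insert 585: h=2, slot 2 empty → index 2.
Insert 603: h=9, slot 9 empty → index 9.
Insert 765: h=6, h2=6, slot 6 occupied → index 1.
Insert 402: h=6, h2=3, slots 6,9,1 occupied → index 4.
Insert 94: h=6, h2=5, slot 6 occupied → index 0.
Table: [94, 765, 585, -, 402, -, 380, -, -, 603, -]

402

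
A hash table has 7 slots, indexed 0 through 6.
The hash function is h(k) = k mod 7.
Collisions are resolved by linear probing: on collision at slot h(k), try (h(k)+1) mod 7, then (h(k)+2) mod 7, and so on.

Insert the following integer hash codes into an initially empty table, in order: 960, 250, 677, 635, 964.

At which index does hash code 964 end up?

2

960: h=1 → slot 1
250: h=5 → slot 5
677: h=5, probe 5,6 → slot 6
635: h=5, probe 5,6,0 → slot 0
964: h=5, probe 5,6,0,1,2 → slot 2
Table: [635, 960, 964, ∅, ∅, 250, 677]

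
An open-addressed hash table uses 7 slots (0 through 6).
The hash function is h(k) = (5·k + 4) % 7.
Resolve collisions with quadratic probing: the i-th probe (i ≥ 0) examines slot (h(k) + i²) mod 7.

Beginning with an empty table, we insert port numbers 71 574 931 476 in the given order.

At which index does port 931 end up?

5

71 hashes to 2; slot 2 is free → place at 2.
574 hashes to 4; slot 4 is free → place at 4.
931 hashes to 4; 4 taken → place at 5.
476 hashes to 4; 4,5 taken → place at 1.
Table: [-, 476, 71, -, 574, 931, -]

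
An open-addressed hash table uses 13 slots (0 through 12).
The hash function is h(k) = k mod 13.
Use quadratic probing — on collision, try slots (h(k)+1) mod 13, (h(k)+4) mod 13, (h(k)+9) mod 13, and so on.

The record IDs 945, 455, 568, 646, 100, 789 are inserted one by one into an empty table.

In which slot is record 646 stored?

5

Insert 945: h=9, slot 9 empty -> index 9.
Insert 455: h=0, slot 0 empty -> index 0.
Insert 568: h=9, slot 9 occupied -> index 10.
Insert 646: h=9, slots 9,10,0 occupied -> index 5.
Insert 100: h=9, slots 9,10,0,5 occupied -> index 12.
Insert 789: h=9, slots 9,10,0,5,12 occupied -> index 8.
Table: [455, _, _, _, _, 646, _, _, 789, 945, 568, _, 100]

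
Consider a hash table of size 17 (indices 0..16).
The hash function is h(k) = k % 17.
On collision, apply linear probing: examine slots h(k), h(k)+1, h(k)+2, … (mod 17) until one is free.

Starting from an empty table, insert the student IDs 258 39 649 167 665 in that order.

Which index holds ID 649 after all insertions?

4

Insert 258: h=3, slot 3 empty => index 3.
Insert 39: h=5, slot 5 empty => index 5.
Insert 649: h=3, slot 3 occupied => index 4.
Insert 167: h=14, slot 14 empty => index 14.
Insert 665: h=2, slot 2 empty => index 2.
Table: [∅, ∅, 665, 258, 649, 39, ∅, ∅, ∅, ∅, ∅, ∅, ∅, ∅, 167, ∅, ∅]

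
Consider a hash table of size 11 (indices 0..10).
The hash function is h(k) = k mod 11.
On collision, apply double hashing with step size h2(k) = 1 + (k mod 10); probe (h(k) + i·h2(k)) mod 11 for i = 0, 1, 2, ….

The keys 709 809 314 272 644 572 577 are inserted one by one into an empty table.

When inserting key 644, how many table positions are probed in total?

709: h=5 => slot 5
809: h=6 => slot 6
314: h=6, h2=5, probe 6,0 => slot 0
272: h=8 => slot 8
644: h=6, h2=5, probe 6,0,5,10 => slot 10
572: h=0, h2=3, probe 0,3 => slot 3
577: h=5, h2=8, probe 5,2 => slot 2
Table: [314, -, 577, 572, -, 709, 809, -, 272, -, 644]

4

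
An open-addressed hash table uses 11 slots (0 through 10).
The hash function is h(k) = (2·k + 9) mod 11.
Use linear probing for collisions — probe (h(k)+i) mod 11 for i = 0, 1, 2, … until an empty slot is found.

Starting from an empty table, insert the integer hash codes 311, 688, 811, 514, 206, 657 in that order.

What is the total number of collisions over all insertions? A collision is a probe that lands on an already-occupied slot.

Insert 311: h=4, slot 4 empty -> index 4.
Insert 688: h=10, slot 10 empty -> index 10.
Insert 811: h=3, slot 3 empty -> index 3.
Insert 514: h=3, slots 3,4 occupied -> index 5.
Insert 206: h=3, slots 3,4,5 occupied -> index 6.
Insert 657: h=3, slots 3,4,5,6 occupied -> index 7.
Table: [∅, ∅, ∅, 811, 311, 514, 206, 657, ∅, ∅, 688]

9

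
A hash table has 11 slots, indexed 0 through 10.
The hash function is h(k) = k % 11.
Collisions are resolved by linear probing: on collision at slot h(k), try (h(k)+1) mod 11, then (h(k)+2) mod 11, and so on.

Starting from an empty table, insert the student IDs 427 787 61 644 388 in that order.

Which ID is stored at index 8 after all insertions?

644

427 hashes to 9; slot 9 is free -> place at 9.
787 hashes to 6; slot 6 is free -> place at 6.
61 hashes to 6; 6 taken -> place at 7.
644 hashes to 6; 6,7 taken -> place at 8.
388 hashes to 3; slot 3 is free -> place at 3.
Table: [-, -, -, 388, -, -, 787, 61, 644, 427, -]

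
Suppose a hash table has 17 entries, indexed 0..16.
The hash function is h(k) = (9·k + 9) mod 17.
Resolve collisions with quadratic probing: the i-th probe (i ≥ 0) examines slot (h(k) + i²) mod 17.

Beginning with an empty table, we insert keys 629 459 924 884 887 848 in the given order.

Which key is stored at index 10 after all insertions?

629: h=9 → slot 9
459: h=9, probe 9,10 → slot 10
924: h=12 → slot 12
884: h=9, probe 9,10,13 → slot 13
887: h=2 → slot 2
848: h=8 → slot 8
Table: [., ., 887, ., ., ., ., ., 848, 629, 459, ., 924, 884, ., ., .]

459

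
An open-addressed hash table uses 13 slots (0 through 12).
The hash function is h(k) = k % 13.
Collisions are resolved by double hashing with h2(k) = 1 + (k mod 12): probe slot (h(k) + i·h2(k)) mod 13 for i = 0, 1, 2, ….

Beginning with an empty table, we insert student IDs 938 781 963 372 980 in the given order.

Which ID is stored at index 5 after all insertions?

963

Insert 938: h=2, slot 2 empty → index 2.
Insert 781: h=1, slot 1 empty → index 1.
Insert 963: h=1, h2=4, slot 1 occupied → index 5.
Insert 372: h=8, slot 8 empty → index 8.
Insert 980: h=5, h2=9, slots 5,1 occupied → index 10.
Table: [., 781, 938, ., ., 963, ., ., 372, ., 980, ., .]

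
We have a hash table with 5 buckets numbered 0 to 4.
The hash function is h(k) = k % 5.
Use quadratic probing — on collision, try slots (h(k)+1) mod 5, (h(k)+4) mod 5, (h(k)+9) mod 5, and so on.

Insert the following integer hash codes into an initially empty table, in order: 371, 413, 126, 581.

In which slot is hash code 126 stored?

2

371: h=1 → slot 1
413: h=3 → slot 3
126: h=1, probe 1,2 → slot 2
581: h=1, probe 1,2,0 → slot 0
Table: [581, 371, 126, 413, .]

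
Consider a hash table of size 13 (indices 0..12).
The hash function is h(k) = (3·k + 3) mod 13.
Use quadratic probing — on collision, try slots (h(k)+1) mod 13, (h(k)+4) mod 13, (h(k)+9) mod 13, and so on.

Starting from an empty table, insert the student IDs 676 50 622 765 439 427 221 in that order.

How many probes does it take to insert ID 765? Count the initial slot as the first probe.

3

676: h=3 -> slot 3
50: h=10 -> slot 10
622: h=10, probe 10,11 -> slot 11
765: h=10, probe 10,11,1 -> slot 1
439: h=7 -> slot 7
427: h=10, probe 10,11,1,6 -> slot 6
221: h=3, probe 3,4 -> slot 4
Table: [., 765, ., 676, 221, ., 427, 439, ., ., 50, 622, .]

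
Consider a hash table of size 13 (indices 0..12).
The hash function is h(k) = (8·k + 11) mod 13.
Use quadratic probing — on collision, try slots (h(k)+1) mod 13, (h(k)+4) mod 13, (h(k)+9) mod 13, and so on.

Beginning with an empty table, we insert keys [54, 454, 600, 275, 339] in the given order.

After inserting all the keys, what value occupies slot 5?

54 hashes to 1; slot 1 is free => place at 1.
454 hashes to 3; slot 3 is free => place at 3.
600 hashes to 1; 1 taken => place at 2.
275 hashes to 1; 1,2 taken => place at 5.
339 hashes to 6; slot 6 is free => place at 6.
Table: [—, 54, 600, 454, —, 275, 339, —, —, —, —, —, —]

275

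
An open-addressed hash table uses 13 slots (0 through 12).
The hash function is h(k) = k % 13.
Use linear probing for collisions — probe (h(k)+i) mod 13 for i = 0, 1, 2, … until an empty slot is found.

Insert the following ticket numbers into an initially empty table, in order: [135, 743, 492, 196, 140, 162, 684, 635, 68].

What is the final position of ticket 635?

135 hashes to 5; slot 5 is free -> place at 5.
743 hashes to 2; slot 2 is free -> place at 2.
492 hashes to 11; slot 11 is free -> place at 11.
196 hashes to 1; slot 1 is free -> place at 1.
140 hashes to 10; slot 10 is free -> place at 10.
162 hashes to 6; slot 6 is free -> place at 6.
684 hashes to 8; slot 8 is free -> place at 8.
635 hashes to 11; 11 taken -> place at 12.
68 hashes to 3; slot 3 is free -> place at 3.
Table: [., 196, 743, 68, ., 135, 162, ., 684, ., 140, 492, 635]

12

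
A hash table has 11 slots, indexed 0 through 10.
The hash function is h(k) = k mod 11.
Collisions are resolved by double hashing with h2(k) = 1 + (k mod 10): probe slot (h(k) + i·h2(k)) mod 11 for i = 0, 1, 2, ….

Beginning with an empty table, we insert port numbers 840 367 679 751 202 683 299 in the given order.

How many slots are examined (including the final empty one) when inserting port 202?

2

840: h=4 → slot 4
367: h=4, h2=8, probe 4,1 → slot 1
679: h=8 → slot 8
751: h=3 → slot 3
202: h=4, h2=3, probe 4,7 → slot 7
683: h=1, h2=4, probe 1,5 → slot 5
299: h=2 → slot 2
Table: [—, 367, 299, 751, 840, 683, —, 202, 679, —, —]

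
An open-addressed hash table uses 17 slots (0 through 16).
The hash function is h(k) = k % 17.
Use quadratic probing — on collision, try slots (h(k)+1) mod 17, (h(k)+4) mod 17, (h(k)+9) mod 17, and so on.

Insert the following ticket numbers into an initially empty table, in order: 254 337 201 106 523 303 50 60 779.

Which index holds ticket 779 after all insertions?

Insert 254: h=16, slot 16 empty -> index 16.
Insert 337: h=14, slot 14 empty -> index 14.
Insert 201: h=14, slot 14 occupied -> index 15.
Insert 106: h=4, slot 4 empty -> index 4.
Insert 523: h=13, slot 13 empty -> index 13.
Insert 303: h=14, slots 14,15 occupied -> index 1.
Insert 50: h=16, slot 16 occupied -> index 0.
Insert 60: h=9, slot 9 empty -> index 9.
Insert 779: h=14, slots 14,15,1 occupied -> index 6.
Table: [50, 303, ., ., 106, ., 779, ., ., 60, ., ., ., 523, 337, 201, 254]

6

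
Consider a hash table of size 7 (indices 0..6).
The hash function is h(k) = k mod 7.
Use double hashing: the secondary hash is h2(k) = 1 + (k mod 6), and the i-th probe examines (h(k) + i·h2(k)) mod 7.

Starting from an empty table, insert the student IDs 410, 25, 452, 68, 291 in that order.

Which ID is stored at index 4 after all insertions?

410

Insert 410: h=4, slot 4 empty -> index 4.
Insert 25: h=4, h2=2, slot 4 occupied -> index 6.
Insert 452: h=4, h2=3, slot 4 occupied -> index 0.
Insert 68: h=5, slot 5 empty -> index 5.
Insert 291: h=4, h2=4, slot 4 occupied -> index 1.
Table: [452, 291, ., ., 410, 68, 25]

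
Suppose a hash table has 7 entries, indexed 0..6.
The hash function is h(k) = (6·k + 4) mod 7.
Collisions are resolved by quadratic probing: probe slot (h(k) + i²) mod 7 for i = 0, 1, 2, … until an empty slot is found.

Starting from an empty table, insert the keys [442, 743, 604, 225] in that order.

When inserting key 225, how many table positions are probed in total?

442 hashes to 3; slot 3 is free => place at 3.
743 hashes to 3; 3 taken => place at 4.
604 hashes to 2; slot 2 is free => place at 2.
225 hashes to 3; 3,4 taken => place at 0.
Table: [225, ∅, 604, 442, 743, ∅, ∅]

3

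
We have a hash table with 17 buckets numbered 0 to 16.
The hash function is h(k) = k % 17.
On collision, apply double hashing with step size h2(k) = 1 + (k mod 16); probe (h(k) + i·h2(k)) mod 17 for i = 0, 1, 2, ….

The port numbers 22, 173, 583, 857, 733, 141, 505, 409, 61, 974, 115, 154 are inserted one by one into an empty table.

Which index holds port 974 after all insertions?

22: h=5 → slot 5
173: h=3 → slot 3
583: h=5, h2=8, probe 5,13 → slot 13
857: h=7 → slot 7
733: h=2 → slot 2
141: h=5, h2=14, probe 5,2,16 → slot 16
505: h=12 → slot 12
409: h=1 → slot 1
61: h=10 → slot 10
974: h=5, h2=15, probe 5,3,1,16,14 → slot 14
115: h=13, h2=4, probe 13,0 → slot 0
154: h=1, h2=11, probe 1,12,6 → slot 6
Table: [115, 409, 733, 173, -, 22, 154, 857, -, -, 61, -, 505, 583, 974, -, 141]

14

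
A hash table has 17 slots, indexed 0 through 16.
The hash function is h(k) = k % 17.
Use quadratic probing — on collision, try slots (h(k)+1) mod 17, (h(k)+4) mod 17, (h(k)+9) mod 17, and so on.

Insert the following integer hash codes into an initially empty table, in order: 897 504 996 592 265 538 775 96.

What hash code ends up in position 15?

96

Insert 897: h=13, slot 13 empty => index 13.
Insert 504: h=11, slot 11 empty => index 11.
Insert 996: h=10, slot 10 empty => index 10.
Insert 592: h=14, slot 14 empty => index 14.
Insert 265: h=10, slots 10,11,14 occupied => index 2.
Insert 538: h=11, slot 11 occupied => index 12.
Insert 775: h=10, slots 10,11,14,2 occupied => index 9.
Insert 96: h=11, slots 11,12 occupied => index 15.
Table: [., ., 265, ., ., ., ., ., ., 775, 996, 504, 538, 897, 592, 96, .]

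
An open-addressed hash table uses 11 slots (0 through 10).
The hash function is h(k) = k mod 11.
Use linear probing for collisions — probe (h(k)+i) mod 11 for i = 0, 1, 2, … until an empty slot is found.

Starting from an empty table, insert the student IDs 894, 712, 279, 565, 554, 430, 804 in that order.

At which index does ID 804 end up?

894: h=3 -> slot 3
712: h=8 -> slot 8
279: h=4 -> slot 4
565: h=4, probe 4,5 -> slot 5
554: h=4, probe 4,5,6 -> slot 6
430: h=1 -> slot 1
804: h=1, probe 1,2 -> slot 2
Table: [_, 430, 804, 894, 279, 565, 554, _, 712, _, _]

2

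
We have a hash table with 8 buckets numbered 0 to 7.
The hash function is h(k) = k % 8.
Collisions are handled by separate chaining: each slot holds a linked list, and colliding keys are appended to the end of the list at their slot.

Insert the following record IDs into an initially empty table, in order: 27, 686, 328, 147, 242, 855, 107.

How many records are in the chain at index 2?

1

27 -> bucket 3
686 -> bucket 6
328 -> bucket 0
147 -> bucket 3 (collision)
242 -> bucket 2
855 -> bucket 7
107 -> bucket 3 (collision)
Final buckets:
0: 328
1: -
2: 242
3: 27 -> 147 -> 107
4: -
5: -
6: 686
7: 855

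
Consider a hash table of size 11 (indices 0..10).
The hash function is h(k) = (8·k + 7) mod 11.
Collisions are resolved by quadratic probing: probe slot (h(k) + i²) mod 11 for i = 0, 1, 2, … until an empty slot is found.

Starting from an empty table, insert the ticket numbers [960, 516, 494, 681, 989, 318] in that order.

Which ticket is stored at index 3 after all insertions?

960: h=9 => slot 9
516: h=10 => slot 10
494: h=10, probe 10,0 => slot 0
681: h=10, probe 10,0,3 => slot 3
989: h=10, probe 10,0,3,8 => slot 8
318: h=10, probe 10,0,3,8,4 => slot 4
Table: [494, -, -, 681, 318, -, -, -, 989, 960, 516]

681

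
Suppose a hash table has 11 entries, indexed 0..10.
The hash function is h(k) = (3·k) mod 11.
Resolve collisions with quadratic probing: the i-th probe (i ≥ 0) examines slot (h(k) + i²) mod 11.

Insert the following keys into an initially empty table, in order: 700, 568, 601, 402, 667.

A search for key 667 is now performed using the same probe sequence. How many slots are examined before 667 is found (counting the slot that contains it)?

700: h=10 => slot 10
568: h=10, probe 10,0 => slot 0
601: h=10, probe 10,0,3 => slot 3
402: h=7 => slot 7
667: h=10, probe 10,0,3,8 => slot 8
Table: [568, ., ., 601, ., ., ., 402, 667, ., 700]
Lookup 667: h=10, probe 10,0,3,8 → found at 8.

4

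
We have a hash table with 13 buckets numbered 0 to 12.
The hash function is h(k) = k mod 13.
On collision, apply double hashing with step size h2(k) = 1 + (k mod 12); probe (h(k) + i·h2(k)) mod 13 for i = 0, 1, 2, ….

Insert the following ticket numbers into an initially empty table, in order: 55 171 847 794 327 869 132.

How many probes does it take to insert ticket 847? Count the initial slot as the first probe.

55: h=3 => slot 3
171: h=2 => slot 2
847: h=2, h2=8, probe 2,10 => slot 10
794: h=1 => slot 1
327: h=2, h2=4, probe 2,6 => slot 6
869: h=11 => slot 11
132: h=2, h2=1, probe 2,3,4 => slot 4
Table: [∅, 794, 171, 55, 132, ∅, 327, ∅, ∅, ∅, 847, 869, ∅]

2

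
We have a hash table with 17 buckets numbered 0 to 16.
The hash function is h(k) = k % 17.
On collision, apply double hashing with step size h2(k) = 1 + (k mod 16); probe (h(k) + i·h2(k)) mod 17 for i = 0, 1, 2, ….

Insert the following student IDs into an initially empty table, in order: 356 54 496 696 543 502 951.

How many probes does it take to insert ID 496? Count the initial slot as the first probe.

356: h=16 → slot 16
54: h=3 → slot 3
496: h=3, h2=1, probe 3,4 → slot 4
696: h=16, h2=9, probe 16,8 → slot 8
543: h=16, h2=16, probe 16,15 → slot 15
502: h=9 → slot 9
951: h=16, h2=8, probe 16,7 → slot 7
Table: [_, _, _, 54, 496, _, _, 951, 696, 502, _, _, _, _, _, 543, 356]

2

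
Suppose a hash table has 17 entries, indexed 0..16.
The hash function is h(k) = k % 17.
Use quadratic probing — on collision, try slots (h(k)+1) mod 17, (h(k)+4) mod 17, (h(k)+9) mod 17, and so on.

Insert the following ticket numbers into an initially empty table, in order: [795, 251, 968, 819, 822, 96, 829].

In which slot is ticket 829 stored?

795: h=13 -> slot 13
251: h=13, probe 13,14 -> slot 14
968: h=16 -> slot 16
819: h=3 -> slot 3
822: h=6 -> slot 6
96: h=11 -> slot 11
829: h=13, probe 13,14,0 -> slot 0
Table: [829, ., ., 819, ., ., 822, ., ., ., ., 96, ., 795, 251, ., 968]

0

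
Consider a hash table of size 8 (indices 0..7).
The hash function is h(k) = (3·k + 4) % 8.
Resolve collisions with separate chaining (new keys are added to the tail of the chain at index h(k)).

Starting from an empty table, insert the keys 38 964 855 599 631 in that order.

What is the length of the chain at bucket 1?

3

Insert 38: h=6, bucket 6 empty -> new chain.
Insert 964: h=0, bucket 0 empty -> new chain.
Insert 855: h=1, bucket 1 empty -> new chain.
Insert 599: h=1, bucket 1 nonempty -> append to chain.
Insert 631: h=1, bucket 1 nonempty -> append to chain.
Final buckets:
0: 964
1: 855 -> 599 -> 631
2: .
3: .
4: .
5: .
6: 38
7: .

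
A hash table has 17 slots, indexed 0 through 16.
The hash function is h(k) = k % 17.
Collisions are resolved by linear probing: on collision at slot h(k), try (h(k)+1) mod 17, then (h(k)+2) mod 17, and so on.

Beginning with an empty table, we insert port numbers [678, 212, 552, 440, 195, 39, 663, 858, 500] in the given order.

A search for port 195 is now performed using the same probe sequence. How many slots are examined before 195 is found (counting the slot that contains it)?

Insert 678: h=15, slot 15 empty → index 15.
Insert 212: h=8, slot 8 empty → index 8.
Insert 552: h=8, slot 8 occupied → index 9.
Insert 440: h=15, slot 15 occupied → index 16.
Insert 195: h=8, slots 8,9 occupied → index 10.
Insert 39: h=5, slot 5 empty → index 5.
Insert 663: h=0, slot 0 empty → index 0.
Insert 858: h=8, slots 8,9,10 occupied → index 11.
Insert 500: h=7, slot 7 empty → index 7.
Table: [663, ∅, ∅, ∅, ∅, 39, ∅, 500, 212, 552, 195, 858, ∅, ∅, ∅, 678, 440]
Lookup 195: h=8, probe 8,9,10 → found at 10.

3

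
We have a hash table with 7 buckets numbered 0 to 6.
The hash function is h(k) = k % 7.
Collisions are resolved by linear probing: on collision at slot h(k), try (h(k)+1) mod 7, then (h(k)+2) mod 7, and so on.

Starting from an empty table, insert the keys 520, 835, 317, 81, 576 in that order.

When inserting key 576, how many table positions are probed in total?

520: h=2 => slot 2
835: h=2, probe 2,3 => slot 3
317: h=2, probe 2,3,4 => slot 4
81: h=4, probe 4,5 => slot 5
576: h=2, probe 2,3,4,5,6 => slot 6
Table: [., ., 520, 835, 317, 81, 576]

5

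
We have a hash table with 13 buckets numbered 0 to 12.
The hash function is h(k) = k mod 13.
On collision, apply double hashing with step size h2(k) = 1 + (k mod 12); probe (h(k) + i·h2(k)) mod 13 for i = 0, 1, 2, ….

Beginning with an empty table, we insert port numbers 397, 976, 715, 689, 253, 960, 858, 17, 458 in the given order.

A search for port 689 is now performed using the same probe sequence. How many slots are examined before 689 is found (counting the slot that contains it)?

Insert 397: h=7, slot 7 empty => index 7.
Insert 976: h=1, slot 1 empty => index 1.
Insert 715: h=0, slot 0 empty => index 0.
Insert 689: h=0, h2=6, slot 0 occupied => index 6.
Insert 253: h=6, h2=2, slot 6 occupied => index 8.
Insert 960: h=11, slot 11 empty => index 11.
Insert 858: h=0, h2=7, slots 0,7,1,8 occupied => index 2.
Insert 17: h=4, slot 4 empty => index 4.
Insert 458: h=3, slot 3 empty => index 3.
Table: [715, 976, 858, 458, 17, ., 689, 397, 253, ., ., 960, .]
Lookup 689: h=0, h2=6, probe 0,6 → found at 6.

2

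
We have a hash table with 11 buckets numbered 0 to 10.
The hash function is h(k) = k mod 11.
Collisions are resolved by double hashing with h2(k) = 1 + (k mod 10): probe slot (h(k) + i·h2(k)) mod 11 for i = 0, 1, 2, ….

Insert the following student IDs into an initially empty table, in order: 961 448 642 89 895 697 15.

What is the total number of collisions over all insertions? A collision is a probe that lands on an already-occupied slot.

961 hashes to 4; slot 4 is free → place at 4.
448 hashes to 8; slot 8 is free → place at 8.
642 hashes to 4, h2=3; 4 taken → place at 7.
89 hashes to 1; slot 1 is free → place at 1.
895 hashes to 4, h2=6; 4 taken → place at 10.
697 hashes to 4, h2=8; 4,1 taken → place at 9.
15 hashes to 4, h2=6; 4,10 taken → place at 5.
Table: [-, 89, -, -, 961, 15, -, 642, 448, 697, 895]

6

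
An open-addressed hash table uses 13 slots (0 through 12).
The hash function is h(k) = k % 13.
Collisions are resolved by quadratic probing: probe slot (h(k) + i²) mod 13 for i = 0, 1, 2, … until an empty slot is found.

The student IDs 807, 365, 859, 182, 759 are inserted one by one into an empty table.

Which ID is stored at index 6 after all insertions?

759

807 hashes to 1; slot 1 is free → place at 1.
365 hashes to 1; 1 taken → place at 2.
859 hashes to 1; 1,2 taken → place at 5.
182 hashes to 0; slot 0 is free → place at 0.
759 hashes to 5; 5 taken → place at 6.
Table: [182, 807, 365, ∅, ∅, 859, 759, ∅, ∅, ∅, ∅, ∅, ∅]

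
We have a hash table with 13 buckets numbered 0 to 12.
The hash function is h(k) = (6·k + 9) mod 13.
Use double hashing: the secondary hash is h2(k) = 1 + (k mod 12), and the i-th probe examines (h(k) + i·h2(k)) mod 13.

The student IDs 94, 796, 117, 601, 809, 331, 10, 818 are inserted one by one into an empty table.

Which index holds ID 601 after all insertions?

3

94 hashes to 1; slot 1 is free -> place at 1.
796 hashes to 1, h2=5; 1 taken -> place at 6.
117 hashes to 9; slot 9 is free -> place at 9.
601 hashes to 1, h2=2; 1 taken -> place at 3.
809 hashes to 1, h2=6; 1 taken -> place at 7.
331 hashes to 6, h2=8; 6,1,9 taken -> place at 4.
10 hashes to 4, h2=11; 4 taken -> place at 2.
818 hashes to 3, h2=3; 3,6,9 taken -> place at 12.
Table: [., 94, 10, 601, 331, ., 796, 809, ., 117, ., ., 818]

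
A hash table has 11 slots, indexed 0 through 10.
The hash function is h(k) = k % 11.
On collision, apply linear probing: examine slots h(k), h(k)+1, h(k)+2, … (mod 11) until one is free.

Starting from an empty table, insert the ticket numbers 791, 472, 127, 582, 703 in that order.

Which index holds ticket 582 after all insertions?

1

791 hashes to 10; slot 10 is free -> place at 10.
472 hashes to 10; 10 taken -> place at 0.
127 hashes to 6; slot 6 is free -> place at 6.
582 hashes to 10; 10,0 taken -> place at 1.
703 hashes to 10; 10,0,1 taken -> place at 2.
Table: [472, 582, 703, ., ., ., 127, ., ., ., 791]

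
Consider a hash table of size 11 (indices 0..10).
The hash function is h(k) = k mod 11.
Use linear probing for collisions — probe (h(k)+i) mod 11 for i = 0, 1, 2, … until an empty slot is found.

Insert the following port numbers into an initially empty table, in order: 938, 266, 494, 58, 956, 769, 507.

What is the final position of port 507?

5

938 hashes to 3; slot 3 is free → place at 3.
266 hashes to 2; slot 2 is free → place at 2.
494 hashes to 10; slot 10 is free → place at 10.
58 hashes to 3; 3 taken → place at 4.
956 hashes to 10; 10 taken → place at 0.
769 hashes to 10; 10,0 taken → place at 1.
507 hashes to 1; 1,2,3,4 taken → place at 5.
Table: [956, 769, 266, 938, 58, 507, _, _, _, _, 494]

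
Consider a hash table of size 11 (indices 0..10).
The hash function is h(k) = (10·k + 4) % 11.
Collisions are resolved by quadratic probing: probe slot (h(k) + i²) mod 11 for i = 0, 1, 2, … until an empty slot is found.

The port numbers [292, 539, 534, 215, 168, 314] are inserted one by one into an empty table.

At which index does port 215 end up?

292: h=9 -> slot 9
539: h=4 -> slot 4
534: h=9, probe 9,10 -> slot 10
215: h=9, probe 9,10,2 -> slot 2
168: h=1 -> slot 1
314: h=9, probe 9,10,2,7 -> slot 7
Table: [—, 168, 215, —, 539, —, —, 314, —, 292, 534]

2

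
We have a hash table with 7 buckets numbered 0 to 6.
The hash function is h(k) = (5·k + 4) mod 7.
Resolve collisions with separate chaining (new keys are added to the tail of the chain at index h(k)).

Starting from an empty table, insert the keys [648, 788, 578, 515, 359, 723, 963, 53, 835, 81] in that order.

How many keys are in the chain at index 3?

Insert 648: h=3, bucket 3 empty → new chain.
Insert 788: h=3, bucket 3 nonempty → append to chain.
Insert 578: h=3, bucket 3 nonempty → append to chain.
Insert 515: h=3, bucket 3 nonempty → append to chain.
Insert 359: h=0, bucket 0 empty → new chain.
Insert 723: h=0, bucket 0 nonempty → append to chain.
Insert 963: h=3, bucket 3 nonempty → append to chain.
Insert 53: h=3, bucket 3 nonempty → append to chain.
Insert 835: h=0, bucket 0 nonempty → append to chain.
Insert 81: h=3, bucket 3 nonempty → append to chain.
Final buckets:
0: 359 -> 723 -> 835
1: —
2: —
3: 648 -> 788 -> 578 -> 515 -> 963 -> 53 -> 81
4: —
5: —
6: —

7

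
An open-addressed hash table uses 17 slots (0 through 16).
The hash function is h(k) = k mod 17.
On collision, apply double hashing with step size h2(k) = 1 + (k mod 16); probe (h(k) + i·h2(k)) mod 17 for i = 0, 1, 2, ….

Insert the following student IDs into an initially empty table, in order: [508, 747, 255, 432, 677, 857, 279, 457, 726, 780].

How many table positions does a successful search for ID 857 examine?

508 hashes to 15; slot 15 is free => place at 15.
747 hashes to 16; slot 16 is free => place at 16.
255 hashes to 0; slot 0 is free => place at 0.
432 hashes to 7; slot 7 is free => place at 7.
677 hashes to 14; slot 14 is free => place at 14.
857 hashes to 7, h2=10; 7,0 taken => place at 10.
279 hashes to 7, h2=8; 7,15 taken => place at 6.
457 hashes to 15, h2=10; 15 taken => place at 8.
726 hashes to 12; slot 12 is free => place at 12.
780 hashes to 15, h2=13; 15 taken => place at 11.
Table: [255, ∅, ∅, ∅, ∅, ∅, 279, 432, 457, ∅, 857, 780, 726, ∅, 677, 508, 747]
Lookup 857: h=7, h2=10, probe 7,0,10 → found at 10.

3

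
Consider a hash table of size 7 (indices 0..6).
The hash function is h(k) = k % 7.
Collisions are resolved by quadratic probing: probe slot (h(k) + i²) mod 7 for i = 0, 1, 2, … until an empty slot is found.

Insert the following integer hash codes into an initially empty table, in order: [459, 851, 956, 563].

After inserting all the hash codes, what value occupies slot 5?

459 hashes to 4; slot 4 is free -> place at 4.
851 hashes to 4; 4 taken -> place at 5.
956 hashes to 4; 4,5 taken -> place at 1.
563 hashes to 3; slot 3 is free -> place at 3.
Table: [—, 956, —, 563, 459, 851, —]

851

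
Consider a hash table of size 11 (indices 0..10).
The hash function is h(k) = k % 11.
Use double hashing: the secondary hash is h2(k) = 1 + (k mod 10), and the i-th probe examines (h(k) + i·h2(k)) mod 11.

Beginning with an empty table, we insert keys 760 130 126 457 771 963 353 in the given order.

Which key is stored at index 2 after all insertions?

Insert 760: h=1, slot 1 empty → index 1.
Insert 130: h=9, slot 9 empty → index 9.
Insert 126: h=5, slot 5 empty → index 5.
Insert 457: h=6, slot 6 empty → index 6.
Insert 771: h=1, h2=2, slot 1 occupied → index 3.
Insert 963: h=6, h2=4, slot 6 occupied → index 10.
Insert 353: h=1, h2=4, slots 1,5,9 occupied → index 2.
Table: [., 760, 353, 771, ., 126, 457, ., ., 130, 963]

353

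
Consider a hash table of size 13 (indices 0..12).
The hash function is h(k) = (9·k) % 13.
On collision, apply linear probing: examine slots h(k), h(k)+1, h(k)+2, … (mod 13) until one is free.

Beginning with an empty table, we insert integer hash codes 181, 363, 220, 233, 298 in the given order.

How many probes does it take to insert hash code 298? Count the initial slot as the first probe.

181: h=4 → slot 4
363: h=4, probe 4,5 → slot 5
220: h=4, probe 4,5,6 → slot 6
233: h=4, probe 4,5,6,7 → slot 7
298: h=4, probe 4,5,6,7,8 → slot 8
Table: [., ., ., ., 181, 363, 220, 233, 298, ., ., ., .]

5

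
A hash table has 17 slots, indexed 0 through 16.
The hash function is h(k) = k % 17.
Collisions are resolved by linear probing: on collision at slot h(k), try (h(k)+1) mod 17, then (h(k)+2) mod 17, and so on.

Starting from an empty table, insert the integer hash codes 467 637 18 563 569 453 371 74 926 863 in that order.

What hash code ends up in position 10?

569

467: h=8 => slot 8
637: h=8, probe 8,9 => slot 9
18: h=1 => slot 1
563: h=2 => slot 2
569: h=8, probe 8,9,10 => slot 10
453: h=11 => slot 11
371: h=14 => slot 14
74: h=6 => slot 6
926: h=8, probe 8,9,10,11,12 => slot 12
863: h=13 => slot 13
Table: [—, 18, 563, —, —, —, 74, —, 467, 637, 569, 453, 926, 863, 371, —, —]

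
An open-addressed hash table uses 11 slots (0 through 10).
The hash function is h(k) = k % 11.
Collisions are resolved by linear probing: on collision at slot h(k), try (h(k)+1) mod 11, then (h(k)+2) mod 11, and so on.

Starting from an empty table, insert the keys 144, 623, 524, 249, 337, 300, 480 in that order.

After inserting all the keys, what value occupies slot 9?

249

144 hashes to 1; slot 1 is free -> place at 1.
623 hashes to 7; slot 7 is free -> place at 7.
524 hashes to 7; 7 taken -> place at 8.
249 hashes to 7; 7,8 taken -> place at 9.
337 hashes to 7; 7,8,9 taken -> place at 10.
300 hashes to 3; slot 3 is free -> place at 3.
480 hashes to 7; 7,8,9,10 taken -> place at 0.
Table: [480, 144, —, 300, —, —, —, 623, 524, 249, 337]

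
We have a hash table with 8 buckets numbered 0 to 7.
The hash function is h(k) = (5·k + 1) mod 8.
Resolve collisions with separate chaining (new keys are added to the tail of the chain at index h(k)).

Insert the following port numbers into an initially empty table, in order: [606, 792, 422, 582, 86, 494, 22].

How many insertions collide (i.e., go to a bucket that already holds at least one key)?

606 → bucket 7
792 → bucket 1
422 → bucket 7 (collision)
582 → bucket 7 (collision)
86 → bucket 7 (collision)
494 → bucket 7 (collision)
22 → bucket 7 (collision)
Final buckets:
0: -
1: 792
2: -
3: -
4: -
5: -
6: -
7: 606 -> 422 -> 582 -> 86 -> 494 -> 22

5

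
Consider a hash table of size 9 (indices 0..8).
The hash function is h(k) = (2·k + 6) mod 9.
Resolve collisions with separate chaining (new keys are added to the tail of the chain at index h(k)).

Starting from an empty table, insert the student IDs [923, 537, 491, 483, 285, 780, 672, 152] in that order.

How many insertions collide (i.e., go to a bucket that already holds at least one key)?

Insert 923: h=7, bucket 7 empty -> new chain.
Insert 537: h=0, bucket 0 empty -> new chain.
Insert 491: h=7, bucket 7 nonempty -> append to chain.
Insert 483: h=0, bucket 0 nonempty -> append to chain.
Insert 285: h=0, bucket 0 nonempty -> append to chain.
Insert 780: h=0, bucket 0 nonempty -> append to chain.
Insert 672: h=0, bucket 0 nonempty -> append to chain.
Insert 152: h=4, bucket 4 empty -> new chain.
Final buckets:
0: 537 -> 483 -> 285 -> 780 -> 672
1: —
2: —
3: —
4: 152
5: —
6: —
7: 923 -> 491
8: —

5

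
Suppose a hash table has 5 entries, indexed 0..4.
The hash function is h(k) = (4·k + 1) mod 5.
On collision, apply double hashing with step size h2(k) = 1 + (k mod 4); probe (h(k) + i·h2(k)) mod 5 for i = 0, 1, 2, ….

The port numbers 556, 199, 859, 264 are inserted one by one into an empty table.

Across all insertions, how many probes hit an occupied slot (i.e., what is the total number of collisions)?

2

Insert 556: h=0, slot 0 empty => index 0.
Insert 199: h=2, slot 2 empty => index 2.
Insert 859: h=2, h2=4, slot 2 occupied => index 1.
Insert 264: h=2, h2=1, slot 2 occupied => index 3.
Table: [556, 859, 199, 264, —]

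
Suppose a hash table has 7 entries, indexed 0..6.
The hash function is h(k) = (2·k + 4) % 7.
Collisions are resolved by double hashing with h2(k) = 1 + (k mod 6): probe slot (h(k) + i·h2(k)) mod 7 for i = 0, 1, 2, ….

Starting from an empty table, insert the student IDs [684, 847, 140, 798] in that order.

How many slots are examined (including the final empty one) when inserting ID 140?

3

684: h=0 → slot 0
847: h=4 → slot 4
140: h=4, h2=3, probe 4,0,3 → slot 3
798: h=4, h2=1, probe 4,5 → slot 5
Table: [684, ∅, ∅, 140, 847, 798, ∅]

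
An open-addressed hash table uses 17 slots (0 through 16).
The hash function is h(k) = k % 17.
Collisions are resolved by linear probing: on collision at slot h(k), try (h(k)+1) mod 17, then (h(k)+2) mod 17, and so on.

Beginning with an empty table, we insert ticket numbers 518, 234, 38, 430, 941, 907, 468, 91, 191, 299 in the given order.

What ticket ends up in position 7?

907

Insert 518: h=8, slot 8 empty => index 8.
Insert 234: h=13, slot 13 empty => index 13.
Insert 38: h=4, slot 4 empty => index 4.
Insert 430: h=5, slot 5 empty => index 5.
Insert 941: h=6, slot 6 empty => index 6.
Insert 907: h=6, slot 6 occupied => index 7.
Insert 468: h=9, slot 9 empty => index 9.
Insert 91: h=6, slots 6,7,8,9 occupied => index 10.
Insert 191: h=4, slots 4,5,6,7,8,9,10 occupied => index 11.
Insert 299: h=10, slots 10,11 occupied => index 12.
Table: [., ., ., ., 38, 430, 941, 907, 518, 468, 91, 191, 299, 234, ., ., .]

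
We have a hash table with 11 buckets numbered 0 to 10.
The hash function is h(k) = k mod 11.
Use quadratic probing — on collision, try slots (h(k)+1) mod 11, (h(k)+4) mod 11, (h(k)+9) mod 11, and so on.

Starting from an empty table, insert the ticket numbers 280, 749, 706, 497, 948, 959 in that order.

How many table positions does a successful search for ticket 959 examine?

280 hashes to 5; slot 5 is free => place at 5.
749 hashes to 1; slot 1 is free => place at 1.
706 hashes to 2; slot 2 is free => place at 2.
497 hashes to 2; 2 taken => place at 3.
948 hashes to 2; 2,3 taken => place at 6.
959 hashes to 2; 2,3,6 taken => place at 0.
Table: [959, 749, 706, 497, ., 280, 948, ., ., ., .]
Lookup 959: h=2, probe 2,3,6,0 → found at 0.

4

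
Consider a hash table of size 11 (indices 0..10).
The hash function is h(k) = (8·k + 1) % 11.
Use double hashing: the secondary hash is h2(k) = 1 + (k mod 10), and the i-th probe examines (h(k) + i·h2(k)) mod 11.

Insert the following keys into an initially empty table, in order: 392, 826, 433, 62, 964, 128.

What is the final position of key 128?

3

Insert 392: h=2, slot 2 empty => index 2.
Insert 826: h=9, slot 9 empty => index 9.
Insert 433: h=0, slot 0 empty => index 0.
Insert 62: h=2, h2=3, slot 2 occupied => index 5.
Insert 964: h=2, h2=5, slot 2 occupied => index 7.
Insert 128: h=2, h2=9, slots 2,0,9,7,5 occupied => index 3.
Table: [433, -, 392, 128, -, 62, -, 964, -, 826, -]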